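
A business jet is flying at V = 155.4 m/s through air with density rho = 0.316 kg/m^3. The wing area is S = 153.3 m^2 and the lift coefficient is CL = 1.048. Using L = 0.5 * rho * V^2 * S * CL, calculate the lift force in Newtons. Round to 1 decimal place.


Step 1: Calculate dynamic pressure q = 0.5 * 0.316 * 155.4^2 = 0.5 * 0.316 * 24149.16 = 3815.5673 Pa
Step 2: Multiply by wing area and lift coefficient: L = 3815.5673 * 153.3 * 1.048
Step 3: L = 584926.464 * 1.048 = 613002.9 N

613002.9


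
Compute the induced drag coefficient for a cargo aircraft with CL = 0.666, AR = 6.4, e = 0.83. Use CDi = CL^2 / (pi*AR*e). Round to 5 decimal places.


Step 1: CL^2 = 0.666^2 = 0.443556
Step 2: pi * AR * e = 3.14159 * 6.4 * 0.83 = 16.68814
Step 3: CDi = 0.443556 / 16.68814 = 0.02658

0.02658


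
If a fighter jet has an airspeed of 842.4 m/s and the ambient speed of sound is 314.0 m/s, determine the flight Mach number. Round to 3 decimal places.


Step 1: M = V / a = 842.4 / 314.0
Step 2: M = 2.683

2.683


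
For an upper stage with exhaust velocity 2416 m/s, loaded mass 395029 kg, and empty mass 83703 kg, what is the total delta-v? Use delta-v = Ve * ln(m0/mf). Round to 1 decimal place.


Step 1: Mass ratio m0/mf = 395029 / 83703 = 4.719413
Step 2: ln(4.719413) = 1.551684
Step 3: delta-v = 2416 * 1.551684 = 3748.9 m/s

3748.9


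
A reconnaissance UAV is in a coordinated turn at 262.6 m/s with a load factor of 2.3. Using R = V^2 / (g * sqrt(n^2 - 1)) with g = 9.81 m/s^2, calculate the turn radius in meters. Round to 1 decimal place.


Step 1: V^2 = 262.6^2 = 68958.76
Step 2: n^2 - 1 = 2.3^2 - 1 = 4.29
Step 3: sqrt(4.29) = 2.071232
Step 4: R = 68958.76 / (9.81 * 2.071232) = 3393.8 m

3393.8


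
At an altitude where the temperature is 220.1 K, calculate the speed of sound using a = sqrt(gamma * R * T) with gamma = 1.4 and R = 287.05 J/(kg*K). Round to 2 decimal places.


Step 1: gamma * R * T = 1.4 * 287.05 * 220.1 = 88451.587
Step 2: a = sqrt(88451.587) = 297.41 m/s

297.41


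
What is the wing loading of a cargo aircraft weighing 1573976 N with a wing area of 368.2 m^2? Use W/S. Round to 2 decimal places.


Step 1: Wing loading = W / S = 1573976 / 368.2
Step 2: Wing loading = 4274.79 N/m^2

4274.79


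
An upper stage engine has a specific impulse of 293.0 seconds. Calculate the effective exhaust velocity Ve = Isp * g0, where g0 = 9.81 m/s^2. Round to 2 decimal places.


Step 1: Ve = Isp * g0 = 293.0 * 9.81
Step 2: Ve = 2874.33 m/s

2874.33


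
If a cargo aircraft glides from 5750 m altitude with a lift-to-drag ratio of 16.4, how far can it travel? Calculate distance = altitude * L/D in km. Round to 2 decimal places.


Step 1: Glide distance = altitude * L/D = 5750 * 16.4 = 94300.0 m
Step 2: Convert to km: 94300.0 / 1000 = 94.30 km

94.30


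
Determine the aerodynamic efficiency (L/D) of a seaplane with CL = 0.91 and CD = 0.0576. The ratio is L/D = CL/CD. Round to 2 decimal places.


Step 1: L/D = CL / CD = 0.91 / 0.0576
Step 2: L/D = 15.80

15.80


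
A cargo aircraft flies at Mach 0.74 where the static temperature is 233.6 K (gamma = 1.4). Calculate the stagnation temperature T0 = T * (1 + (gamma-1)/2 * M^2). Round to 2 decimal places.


Step 1: (gamma-1)/2 = 0.2
Step 2: M^2 = 0.5476
Step 3: 1 + 0.2 * 0.5476 = 1.10952
Step 4: T0 = 233.6 * 1.10952 = 259.18 K

259.18


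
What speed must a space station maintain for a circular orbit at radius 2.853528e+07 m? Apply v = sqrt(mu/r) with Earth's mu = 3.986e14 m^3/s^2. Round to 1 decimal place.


Step 1: mu / r = 3.986e14 / 2.853528e+07 = 13968673.1653
Step 2: v = sqrt(13968673.1653) = 3737.5 m/s

3737.5


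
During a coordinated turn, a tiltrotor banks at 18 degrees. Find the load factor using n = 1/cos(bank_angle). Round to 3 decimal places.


Step 1: Convert 18 degrees to radians = 0.314159
Step 2: cos(18 deg) = 0.951057
Step 3: n = 1 / 0.951057 = 1.051

1.051


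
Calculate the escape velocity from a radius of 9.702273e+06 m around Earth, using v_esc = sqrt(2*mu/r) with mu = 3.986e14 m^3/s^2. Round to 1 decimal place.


Step 1: 2*mu/r = 2 * 3.986e14 / 9.702273e+06 = 82166312.9867
Step 2: v_esc = sqrt(82166312.9867) = 9064.6 m/s

9064.6


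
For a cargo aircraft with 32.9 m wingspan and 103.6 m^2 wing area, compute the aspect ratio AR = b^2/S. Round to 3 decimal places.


Step 1: b^2 = 32.9^2 = 1082.41
Step 2: AR = 1082.41 / 103.6 = 10.448

10.448


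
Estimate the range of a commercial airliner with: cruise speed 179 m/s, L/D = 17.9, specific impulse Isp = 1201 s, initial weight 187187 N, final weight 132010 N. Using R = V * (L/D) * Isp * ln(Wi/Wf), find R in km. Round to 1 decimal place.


Step 1: Coefficient = V * (L/D) * Isp = 179 * 17.9 * 1201 = 3848124.1 m
Step 2: Wi/Wf = 187187 / 132010 = 1.417976
Step 3: ln(1.417976) = 0.34923
Step 4: R = 3848124.1 * 0.34923 = 1343882.1 m = 1343.9 km

1343.9


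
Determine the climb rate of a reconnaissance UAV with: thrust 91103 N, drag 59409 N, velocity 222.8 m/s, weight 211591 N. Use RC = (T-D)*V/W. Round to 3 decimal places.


Step 1: Excess thrust = T - D = 91103 - 59409 = 31694 N
Step 2: Excess power = 31694 * 222.8 = 7061423.2 W
Step 3: RC = 7061423.2 / 211591 = 33.373 m/s

33.373


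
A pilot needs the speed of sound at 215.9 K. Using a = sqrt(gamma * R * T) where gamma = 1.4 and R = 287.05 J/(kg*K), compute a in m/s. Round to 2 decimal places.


Step 1: gamma * R * T = 1.4 * 287.05 * 215.9 = 86763.733
Step 2: a = sqrt(86763.733) = 294.56 m/s

294.56


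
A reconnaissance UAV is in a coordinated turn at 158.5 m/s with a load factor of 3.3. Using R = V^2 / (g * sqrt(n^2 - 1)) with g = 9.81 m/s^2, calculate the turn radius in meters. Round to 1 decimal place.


Step 1: V^2 = 158.5^2 = 25122.25
Step 2: n^2 - 1 = 3.3^2 - 1 = 9.89
Step 3: sqrt(9.89) = 3.144837
Step 4: R = 25122.25 / (9.81 * 3.144837) = 814.3 m

814.3


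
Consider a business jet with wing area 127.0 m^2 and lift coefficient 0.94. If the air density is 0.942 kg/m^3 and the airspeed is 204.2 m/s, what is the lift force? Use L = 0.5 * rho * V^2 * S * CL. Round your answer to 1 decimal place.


Step 1: Calculate dynamic pressure q = 0.5 * 0.942 * 204.2^2 = 0.5 * 0.942 * 41697.64 = 19639.5884 Pa
Step 2: Multiply by wing area and lift coefficient: L = 19639.5884 * 127.0 * 0.94
Step 3: L = 2494227.7319 * 0.94 = 2344574.1 N

2344574.1


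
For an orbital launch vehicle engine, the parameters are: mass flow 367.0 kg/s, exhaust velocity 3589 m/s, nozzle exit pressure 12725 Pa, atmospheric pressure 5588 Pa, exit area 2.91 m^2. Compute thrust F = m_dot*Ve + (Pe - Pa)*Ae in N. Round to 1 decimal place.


Step 1: Momentum thrust = m_dot * Ve = 367.0 * 3589 = 1317163.0 N
Step 2: Pressure thrust = (Pe - Pa) * Ae = (12725 - 5588) * 2.91 = 20768.67 N
Step 3: Total thrust F = 1317163.0 + 20768.67 = 1337931.7 N

1337931.7


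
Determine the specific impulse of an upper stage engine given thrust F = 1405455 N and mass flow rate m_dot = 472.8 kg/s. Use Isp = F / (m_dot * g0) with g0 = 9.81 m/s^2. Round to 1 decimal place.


Step 1: m_dot * g0 = 472.8 * 9.81 = 4638.17
Step 2: Isp = 1405455 / 4638.17 = 303.0 s

303.0


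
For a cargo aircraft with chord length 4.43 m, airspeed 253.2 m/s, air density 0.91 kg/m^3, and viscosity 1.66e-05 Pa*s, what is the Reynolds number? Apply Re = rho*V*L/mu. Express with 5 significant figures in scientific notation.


Step 1: Numerator = rho * V * L = 0.91 * 253.2 * 4.43 = 1020.72516
Step 2: Re = 1020.72516 / 1.66e-05
Step 3: Re = 6.1489e+07

6.1489e+07


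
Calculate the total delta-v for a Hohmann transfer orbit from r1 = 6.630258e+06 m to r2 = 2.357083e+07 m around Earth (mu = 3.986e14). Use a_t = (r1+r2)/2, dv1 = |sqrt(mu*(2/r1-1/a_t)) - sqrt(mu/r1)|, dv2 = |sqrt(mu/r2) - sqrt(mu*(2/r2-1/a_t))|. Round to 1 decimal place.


Step 1: Transfer semi-major axis a_t = (6.630258e+06 + 2.357083e+07) / 2 = 1.510054e+07 m
Step 2: v1 (circular at r1) = sqrt(mu/r1) = 7753.6 m/s
Step 3: v_t1 = sqrt(mu*(2/r1 - 1/a_t)) = 9687.12 m/s
Step 4: dv1 = |9687.12 - 7753.6| = 1933.52 m/s
Step 5: v2 (circular at r2) = 4112.27 m/s, v_t2 = 2724.9 m/s
Step 6: dv2 = |4112.27 - 2724.9| = 1387.37 m/s
Step 7: Total delta-v = 1933.52 + 1387.37 = 3320.9 m/s

3320.9


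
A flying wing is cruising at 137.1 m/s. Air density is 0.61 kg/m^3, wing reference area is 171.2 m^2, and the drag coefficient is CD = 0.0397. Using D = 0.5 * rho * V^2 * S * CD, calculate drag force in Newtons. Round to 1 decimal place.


Step 1: Dynamic pressure q = 0.5 * 0.61 * 137.1^2 = 5732.905 Pa
Step 2: Drag D = q * S * CD = 5732.905 * 171.2 * 0.0397
Step 3: D = 38964.5 N

38964.5


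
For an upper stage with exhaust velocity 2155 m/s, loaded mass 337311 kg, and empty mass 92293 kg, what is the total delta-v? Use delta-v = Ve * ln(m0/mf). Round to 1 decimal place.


Step 1: Mass ratio m0/mf = 337311 / 92293 = 3.654784
Step 2: ln(3.654784) = 1.296037
Step 3: delta-v = 2155 * 1.296037 = 2793.0 m/s

2793.0


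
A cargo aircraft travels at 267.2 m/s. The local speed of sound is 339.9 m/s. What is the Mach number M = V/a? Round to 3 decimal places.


Step 1: M = V / a = 267.2 / 339.9
Step 2: M = 0.786

0.786


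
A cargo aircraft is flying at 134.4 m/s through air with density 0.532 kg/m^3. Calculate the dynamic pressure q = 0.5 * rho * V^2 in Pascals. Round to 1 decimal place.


Step 1: V^2 = 134.4^2 = 18063.36
Step 2: q = 0.5 * 0.532 * 18063.36
Step 3: q = 4804.9 Pa

4804.9


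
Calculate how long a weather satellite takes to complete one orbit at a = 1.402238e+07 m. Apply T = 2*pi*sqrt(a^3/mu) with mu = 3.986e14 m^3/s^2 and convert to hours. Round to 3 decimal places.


Step 1: a^3 / mu = 2.757180e+21 / 3.986e14 = 6.917161e+06
Step 2: sqrt(6.917161e+06) = 2630.0497 s
Step 3: T = 2*pi * 2630.0497 = 16525.09 s
Step 4: T in hours = 16525.09 / 3600 = 4.590 hours

4.590


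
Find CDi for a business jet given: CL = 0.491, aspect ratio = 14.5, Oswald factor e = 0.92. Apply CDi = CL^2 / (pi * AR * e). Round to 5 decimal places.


Step 1: CL^2 = 0.491^2 = 0.241081
Step 2: pi * AR * e = 3.14159 * 14.5 * 0.92 = 41.908846
Step 3: CDi = 0.241081 / 41.908846 = 0.00575

0.00575


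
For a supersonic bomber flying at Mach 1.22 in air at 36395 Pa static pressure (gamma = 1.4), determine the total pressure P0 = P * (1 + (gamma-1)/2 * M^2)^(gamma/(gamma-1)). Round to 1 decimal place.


Step 1: (gamma-1)/2 * M^2 = 0.2 * 1.4884 = 0.29768
Step 2: 1 + 0.29768 = 1.29768
Step 3: Exponent gamma/(gamma-1) = 3.5
Step 4: P0 = 36395 * 1.29768^3.5 = 90600.0 Pa

90600.0


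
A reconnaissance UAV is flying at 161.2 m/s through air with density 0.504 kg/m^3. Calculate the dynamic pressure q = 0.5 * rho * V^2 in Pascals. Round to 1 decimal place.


Step 1: V^2 = 161.2^2 = 25985.44
Step 2: q = 0.5 * 0.504 * 25985.44
Step 3: q = 6548.3 Pa

6548.3


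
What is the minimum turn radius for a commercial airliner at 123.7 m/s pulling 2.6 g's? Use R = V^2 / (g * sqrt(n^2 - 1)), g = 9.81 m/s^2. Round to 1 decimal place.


Step 1: V^2 = 123.7^2 = 15301.69
Step 2: n^2 - 1 = 2.6^2 - 1 = 5.76
Step 3: sqrt(5.76) = 2.4
Step 4: R = 15301.69 / (9.81 * 2.4) = 649.9 m

649.9


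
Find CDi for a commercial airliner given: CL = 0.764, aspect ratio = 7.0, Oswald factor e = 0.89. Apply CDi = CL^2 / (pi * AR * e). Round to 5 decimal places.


Step 1: CL^2 = 0.764^2 = 0.583696
Step 2: pi * AR * e = 3.14159 * 7.0 * 0.89 = 19.572122
Step 3: CDi = 0.583696 / 19.572122 = 0.02982

0.02982


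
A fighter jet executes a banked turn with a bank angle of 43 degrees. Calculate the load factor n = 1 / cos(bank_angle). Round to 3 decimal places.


Step 1: Convert 43 degrees to radians = 0.750492
Step 2: cos(43 deg) = 0.731354
Step 3: n = 1 / 0.731354 = 1.367

1.367


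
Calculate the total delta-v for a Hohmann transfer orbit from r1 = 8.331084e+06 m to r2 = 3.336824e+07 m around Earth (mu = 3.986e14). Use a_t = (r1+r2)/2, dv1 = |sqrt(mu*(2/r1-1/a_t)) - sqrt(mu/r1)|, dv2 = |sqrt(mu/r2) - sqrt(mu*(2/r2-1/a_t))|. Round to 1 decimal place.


Step 1: Transfer semi-major axis a_t = (8.331084e+06 + 3.336824e+07) / 2 = 2.084966e+07 m
Step 2: v1 (circular at r1) = sqrt(mu/r1) = 6917.0 m/s
Step 3: v_t1 = sqrt(mu*(2/r1 - 1/a_t)) = 8750.54 m/s
Step 4: dv1 = |8750.54 - 6917.0| = 1833.54 m/s
Step 5: v2 (circular at r2) = 3456.22 m/s, v_t2 = 2184.76 m/s
Step 6: dv2 = |3456.22 - 2184.76| = 1271.47 m/s
Step 7: Total delta-v = 1833.54 + 1271.47 = 3105.0 m/s

3105.0


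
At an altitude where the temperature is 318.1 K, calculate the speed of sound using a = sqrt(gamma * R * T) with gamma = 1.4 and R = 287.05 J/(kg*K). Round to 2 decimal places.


Step 1: gamma * R * T = 1.4 * 287.05 * 318.1 = 127834.847
Step 2: a = sqrt(127834.847) = 357.54 m/s

357.54


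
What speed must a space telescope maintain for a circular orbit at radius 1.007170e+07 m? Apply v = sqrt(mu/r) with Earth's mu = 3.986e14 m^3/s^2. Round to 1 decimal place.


Step 1: mu / r = 3.986e14 / 1.007170e+07 = 39576238.3709
Step 2: v = sqrt(39576238.3709) = 6291.0 m/s

6291.0


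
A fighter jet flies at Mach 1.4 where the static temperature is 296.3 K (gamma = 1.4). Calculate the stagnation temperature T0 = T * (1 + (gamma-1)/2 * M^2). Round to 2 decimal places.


Step 1: (gamma-1)/2 = 0.2
Step 2: M^2 = 1.96
Step 3: 1 + 0.2 * 1.96 = 1.392
Step 4: T0 = 296.3 * 1.392 = 412.45 K

412.45


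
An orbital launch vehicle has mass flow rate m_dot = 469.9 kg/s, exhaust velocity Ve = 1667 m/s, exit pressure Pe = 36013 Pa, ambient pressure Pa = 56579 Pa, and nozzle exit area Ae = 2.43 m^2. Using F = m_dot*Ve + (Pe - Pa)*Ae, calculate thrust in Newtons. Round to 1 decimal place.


Step 1: Momentum thrust = m_dot * Ve = 469.9 * 1667 = 783323.3 N
Step 2: Pressure thrust = (Pe - Pa) * Ae = (36013 - 56579) * 2.43 = -49975.38 N
Step 3: Total thrust F = 783323.3 + -49975.38 = 733347.9 N

733347.9


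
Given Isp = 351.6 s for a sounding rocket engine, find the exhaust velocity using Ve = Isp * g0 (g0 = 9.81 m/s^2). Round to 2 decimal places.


Step 1: Ve = Isp * g0 = 351.6 * 9.81
Step 2: Ve = 3449.20 m/s

3449.20


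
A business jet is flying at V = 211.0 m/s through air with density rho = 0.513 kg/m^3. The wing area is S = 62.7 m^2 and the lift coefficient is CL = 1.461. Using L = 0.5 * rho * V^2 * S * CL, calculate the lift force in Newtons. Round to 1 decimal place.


Step 1: Calculate dynamic pressure q = 0.5 * 0.513 * 211.0^2 = 0.5 * 0.513 * 44521.0 = 11419.6365 Pa
Step 2: Multiply by wing area and lift coefficient: L = 11419.6365 * 62.7 * 1.461
Step 3: L = 716011.2086 * 1.461 = 1046092.4 N

1046092.4


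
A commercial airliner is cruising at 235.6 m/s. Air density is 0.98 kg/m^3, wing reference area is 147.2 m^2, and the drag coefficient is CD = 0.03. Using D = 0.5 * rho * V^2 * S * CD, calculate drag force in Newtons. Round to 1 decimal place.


Step 1: Dynamic pressure q = 0.5 * 0.98 * 235.6^2 = 27198.6064 Pa
Step 2: Drag D = q * S * CD = 27198.6064 * 147.2 * 0.03
Step 3: D = 120109.0 N

120109.0


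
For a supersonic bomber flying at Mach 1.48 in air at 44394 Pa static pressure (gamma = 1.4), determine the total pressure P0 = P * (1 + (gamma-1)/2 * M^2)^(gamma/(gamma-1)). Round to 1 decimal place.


Step 1: (gamma-1)/2 * M^2 = 0.2 * 2.1904 = 0.43808
Step 2: 1 + 0.43808 = 1.43808
Step 3: Exponent gamma/(gamma-1) = 3.5
Step 4: P0 = 44394 * 1.43808^3.5 = 158330.6 Pa

158330.6


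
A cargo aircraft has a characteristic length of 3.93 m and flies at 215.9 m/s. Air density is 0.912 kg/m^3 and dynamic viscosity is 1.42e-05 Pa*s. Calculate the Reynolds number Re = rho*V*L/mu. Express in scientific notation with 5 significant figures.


Step 1: Numerator = rho * V * L = 0.912 * 215.9 * 3.93 = 773.820144
Step 2: Re = 773.820144 / 1.42e-05
Step 3: Re = 5.4494e+07

5.4494e+07


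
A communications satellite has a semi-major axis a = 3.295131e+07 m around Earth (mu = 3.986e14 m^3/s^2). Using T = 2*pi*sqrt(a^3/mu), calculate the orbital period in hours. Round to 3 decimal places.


Step 1: a^3 / mu = 3.577816e+22 / 3.986e14 = 8.975957e+07
Step 2: sqrt(8.975957e+07) = 9474.1527 s
Step 3: T = 2*pi * 9474.1527 = 59527.86 s
Step 4: T in hours = 59527.86 / 3600 = 16.536 hours

16.536


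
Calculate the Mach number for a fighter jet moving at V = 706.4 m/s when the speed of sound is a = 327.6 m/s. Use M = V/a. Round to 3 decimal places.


Step 1: M = V / a = 706.4 / 327.6
Step 2: M = 2.156

2.156


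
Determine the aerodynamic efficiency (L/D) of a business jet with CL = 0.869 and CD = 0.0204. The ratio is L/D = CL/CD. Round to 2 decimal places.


Step 1: L/D = CL / CD = 0.869 / 0.0204
Step 2: L/D = 42.60

42.60


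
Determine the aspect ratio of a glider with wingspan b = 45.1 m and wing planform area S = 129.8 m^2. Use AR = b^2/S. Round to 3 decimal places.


Step 1: b^2 = 45.1^2 = 2034.01
Step 2: AR = 2034.01 / 129.8 = 15.670

15.670


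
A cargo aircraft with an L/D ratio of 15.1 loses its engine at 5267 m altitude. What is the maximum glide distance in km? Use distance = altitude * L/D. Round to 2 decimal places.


Step 1: Glide distance = altitude * L/D = 5267 * 15.1 = 79531.7 m
Step 2: Convert to km: 79531.7 / 1000 = 79.53 km

79.53


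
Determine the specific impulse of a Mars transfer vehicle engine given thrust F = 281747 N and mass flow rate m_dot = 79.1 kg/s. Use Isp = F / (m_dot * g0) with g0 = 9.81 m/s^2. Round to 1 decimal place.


Step 1: m_dot * g0 = 79.1 * 9.81 = 775.97
Step 2: Isp = 281747 / 775.97 = 363.1 s

363.1


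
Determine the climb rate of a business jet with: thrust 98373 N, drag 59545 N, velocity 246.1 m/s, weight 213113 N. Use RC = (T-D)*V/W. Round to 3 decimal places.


Step 1: Excess thrust = T - D = 98373 - 59545 = 38828 N
Step 2: Excess power = 38828 * 246.1 = 9555570.8 W
Step 3: RC = 9555570.8 / 213113 = 44.838 m/s

44.838


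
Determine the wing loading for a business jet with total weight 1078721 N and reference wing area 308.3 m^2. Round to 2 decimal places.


Step 1: Wing loading = W / S = 1078721 / 308.3
Step 2: Wing loading = 3498.93 N/m^2

3498.93


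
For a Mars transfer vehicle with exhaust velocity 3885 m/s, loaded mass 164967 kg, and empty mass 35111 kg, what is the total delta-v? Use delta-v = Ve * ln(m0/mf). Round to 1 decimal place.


Step 1: Mass ratio m0/mf = 164967 / 35111 = 4.698442
Step 2: ln(4.698442) = 1.547231
Step 3: delta-v = 3885 * 1.547231 = 6011.0 m/s

6011.0


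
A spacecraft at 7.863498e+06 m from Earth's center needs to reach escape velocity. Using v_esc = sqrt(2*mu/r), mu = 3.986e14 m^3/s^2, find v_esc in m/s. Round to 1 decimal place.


Step 1: 2*mu/r = 2 * 3.986e14 / 7.863498e+06 = 101379818.4981
Step 2: v_esc = sqrt(101379818.4981) = 10068.8 m/s

10068.8


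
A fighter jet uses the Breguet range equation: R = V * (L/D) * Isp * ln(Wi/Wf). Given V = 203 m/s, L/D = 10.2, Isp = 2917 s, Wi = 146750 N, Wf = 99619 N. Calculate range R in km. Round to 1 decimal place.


Step 1: Coefficient = V * (L/D) * Isp = 203 * 10.2 * 2917 = 6039940.2 m
Step 2: Wi/Wf = 146750 / 99619 = 1.473113
Step 3: ln(1.473113) = 0.387378
Step 4: R = 6039940.2 * 0.387378 = 2339737.2 m = 2339.7 km

2339.7


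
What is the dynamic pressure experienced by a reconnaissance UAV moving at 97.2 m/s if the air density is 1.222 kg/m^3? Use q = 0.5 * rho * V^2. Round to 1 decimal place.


Step 1: V^2 = 97.2^2 = 9447.84
Step 2: q = 0.5 * 1.222 * 9447.84
Step 3: q = 5772.6 Pa

5772.6


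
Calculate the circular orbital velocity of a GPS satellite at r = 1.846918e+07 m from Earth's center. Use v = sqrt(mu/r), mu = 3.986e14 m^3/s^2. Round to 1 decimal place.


Step 1: mu / r = 3.986e14 / 1.846918e+07 = 21581900.2251
Step 2: v = sqrt(21581900.2251) = 4645.6 m/s

4645.6


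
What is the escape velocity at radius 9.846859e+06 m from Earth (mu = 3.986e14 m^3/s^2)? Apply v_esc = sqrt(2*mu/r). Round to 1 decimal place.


Step 1: 2*mu/r = 2 * 3.986e14 / 9.846859e+06 = 80959826.8849
Step 2: v_esc = sqrt(80959826.8849) = 8997.8 m/s

8997.8


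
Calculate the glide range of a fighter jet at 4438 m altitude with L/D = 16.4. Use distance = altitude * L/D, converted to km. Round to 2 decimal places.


Step 1: Glide distance = altitude * L/D = 4438 * 16.4 = 72783.2 m
Step 2: Convert to km: 72783.2 / 1000 = 72.78 km

72.78


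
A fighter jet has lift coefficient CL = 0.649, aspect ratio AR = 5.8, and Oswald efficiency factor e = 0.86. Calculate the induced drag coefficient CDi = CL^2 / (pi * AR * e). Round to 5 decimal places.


Step 1: CL^2 = 0.649^2 = 0.421201
Step 2: pi * AR * e = 3.14159 * 5.8 * 0.86 = 15.670264
Step 3: CDi = 0.421201 / 15.670264 = 0.02688

0.02688


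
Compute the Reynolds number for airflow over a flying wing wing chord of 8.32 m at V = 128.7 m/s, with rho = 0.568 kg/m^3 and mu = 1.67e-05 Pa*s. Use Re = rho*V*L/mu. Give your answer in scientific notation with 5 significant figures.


Step 1: Numerator = rho * V * L = 0.568 * 128.7 * 8.32 = 608.205312
Step 2: Re = 608.205312 / 1.67e-05
Step 3: Re = 3.6419e+07

3.6419e+07


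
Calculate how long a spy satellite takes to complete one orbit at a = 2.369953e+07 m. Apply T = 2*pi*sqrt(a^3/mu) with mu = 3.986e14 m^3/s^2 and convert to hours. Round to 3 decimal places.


Step 1: a^3 / mu = 1.331126e+22 / 3.986e14 = 3.339504e+07
Step 2: sqrt(3.339504e+07) = 5778.8438 s
Step 3: T = 2*pi * 5778.8438 = 36309.55 s
Step 4: T in hours = 36309.55 / 3600 = 10.086 hours

10.086


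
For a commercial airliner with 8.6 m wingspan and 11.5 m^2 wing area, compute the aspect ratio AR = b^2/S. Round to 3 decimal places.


Step 1: b^2 = 8.6^2 = 73.96
Step 2: AR = 73.96 / 11.5 = 6.431

6.431


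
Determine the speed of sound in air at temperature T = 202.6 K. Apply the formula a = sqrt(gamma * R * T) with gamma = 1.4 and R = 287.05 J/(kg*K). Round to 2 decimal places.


Step 1: gamma * R * T = 1.4 * 287.05 * 202.6 = 81418.862
Step 2: a = sqrt(81418.862) = 285.34 m/s

285.34


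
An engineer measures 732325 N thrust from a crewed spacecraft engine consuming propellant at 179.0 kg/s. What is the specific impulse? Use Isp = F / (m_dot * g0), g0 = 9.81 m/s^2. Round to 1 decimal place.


Step 1: m_dot * g0 = 179.0 * 9.81 = 1755.99
Step 2: Isp = 732325 / 1755.99 = 417.0 s

417.0


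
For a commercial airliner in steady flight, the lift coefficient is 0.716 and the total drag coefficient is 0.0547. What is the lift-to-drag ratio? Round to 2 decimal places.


Step 1: L/D = CL / CD = 0.716 / 0.0547
Step 2: L/D = 13.09

13.09


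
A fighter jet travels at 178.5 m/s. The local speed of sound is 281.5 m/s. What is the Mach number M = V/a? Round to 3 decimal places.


Step 1: M = V / a = 178.5 / 281.5
Step 2: M = 0.634

0.634


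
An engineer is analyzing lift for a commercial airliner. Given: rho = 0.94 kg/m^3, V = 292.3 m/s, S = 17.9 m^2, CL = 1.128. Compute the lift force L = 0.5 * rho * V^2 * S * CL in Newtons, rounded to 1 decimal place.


Step 1: Calculate dynamic pressure q = 0.5 * 0.94 * 292.3^2 = 0.5 * 0.94 * 85439.29 = 40156.4663 Pa
Step 2: Multiply by wing area and lift coefficient: L = 40156.4663 * 17.9 * 1.128
Step 3: L = 718800.7468 * 1.128 = 810807.2 N

810807.2


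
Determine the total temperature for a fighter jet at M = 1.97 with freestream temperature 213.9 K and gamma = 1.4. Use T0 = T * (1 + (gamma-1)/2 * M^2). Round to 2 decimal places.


Step 1: (gamma-1)/2 = 0.2
Step 2: M^2 = 3.8809
Step 3: 1 + 0.2 * 3.8809 = 1.77618
Step 4: T0 = 213.9 * 1.77618 = 379.92 K

379.92


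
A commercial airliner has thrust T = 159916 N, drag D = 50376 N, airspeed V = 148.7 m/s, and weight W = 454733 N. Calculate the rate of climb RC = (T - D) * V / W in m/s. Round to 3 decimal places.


Step 1: Excess thrust = T - D = 159916 - 50376 = 109540 N
Step 2: Excess power = 109540 * 148.7 = 16288598.0 W
Step 3: RC = 16288598.0 / 454733 = 35.820 m/s

35.820


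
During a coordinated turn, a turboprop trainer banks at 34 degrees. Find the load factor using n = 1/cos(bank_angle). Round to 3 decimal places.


Step 1: Convert 34 degrees to radians = 0.593412
Step 2: cos(34 deg) = 0.829038
Step 3: n = 1 / 0.829038 = 1.206

1.206


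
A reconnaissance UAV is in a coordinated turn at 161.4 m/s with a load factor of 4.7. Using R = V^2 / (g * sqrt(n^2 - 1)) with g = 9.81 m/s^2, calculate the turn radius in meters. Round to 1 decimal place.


Step 1: V^2 = 161.4^2 = 26049.96
Step 2: n^2 - 1 = 4.7^2 - 1 = 21.09
Step 3: sqrt(21.09) = 4.592385
Step 4: R = 26049.96 / (9.81 * 4.592385) = 578.2 m

578.2


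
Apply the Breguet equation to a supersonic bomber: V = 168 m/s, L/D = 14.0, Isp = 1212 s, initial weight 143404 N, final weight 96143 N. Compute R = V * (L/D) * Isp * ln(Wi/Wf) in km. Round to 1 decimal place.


Step 1: Coefficient = V * (L/D) * Isp = 168 * 14.0 * 1212 = 2850624.0 m
Step 2: Wi/Wf = 143404 / 96143 = 1.49157
Step 3: ln(1.49157) = 0.399829
Step 4: R = 2850624.0 * 0.399829 = 1139762.6 m = 1139.8 km

1139.8


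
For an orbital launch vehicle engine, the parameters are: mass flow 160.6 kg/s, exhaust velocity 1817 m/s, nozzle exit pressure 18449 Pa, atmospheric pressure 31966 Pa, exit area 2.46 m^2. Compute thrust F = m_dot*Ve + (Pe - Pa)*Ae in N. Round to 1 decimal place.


Step 1: Momentum thrust = m_dot * Ve = 160.6 * 1817 = 291810.2 N
Step 2: Pressure thrust = (Pe - Pa) * Ae = (18449 - 31966) * 2.46 = -33251.82 N
Step 3: Total thrust F = 291810.2 + -33251.82 = 258558.4 N

258558.4


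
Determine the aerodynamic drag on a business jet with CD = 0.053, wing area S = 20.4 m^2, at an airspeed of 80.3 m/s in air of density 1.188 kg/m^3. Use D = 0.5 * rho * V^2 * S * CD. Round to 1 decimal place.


Step 1: Dynamic pressure q = 0.5 * 1.188 * 80.3^2 = 3830.1655 Pa
Step 2: Drag D = q * S * CD = 3830.1655 * 20.4 * 0.053
Step 3: D = 4141.2 N

4141.2


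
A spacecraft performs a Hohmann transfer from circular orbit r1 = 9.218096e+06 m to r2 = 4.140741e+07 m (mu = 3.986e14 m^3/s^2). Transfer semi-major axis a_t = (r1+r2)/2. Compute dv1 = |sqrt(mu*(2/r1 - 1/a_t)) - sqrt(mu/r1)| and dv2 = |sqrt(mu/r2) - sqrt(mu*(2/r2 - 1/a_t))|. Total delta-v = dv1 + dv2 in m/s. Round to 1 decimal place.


Step 1: Transfer semi-major axis a_t = (9.218096e+06 + 4.140741e+07) / 2 = 2.531275e+07 m
Step 2: v1 (circular at r1) = sqrt(mu/r1) = 6575.79 m/s
Step 3: v_t1 = sqrt(mu*(2/r1 - 1/a_t)) = 8410.41 m/s
Step 4: dv1 = |8410.41 - 6575.79| = 1834.62 m/s
Step 5: v2 (circular at r2) = 3102.63 m/s, v_t2 = 1872.32 m/s
Step 6: dv2 = |3102.63 - 1872.32| = 1230.31 m/s
Step 7: Total delta-v = 1834.62 + 1230.31 = 3064.9 m/s

3064.9


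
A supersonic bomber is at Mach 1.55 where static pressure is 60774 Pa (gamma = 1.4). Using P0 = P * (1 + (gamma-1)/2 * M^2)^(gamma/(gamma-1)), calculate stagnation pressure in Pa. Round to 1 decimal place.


Step 1: (gamma-1)/2 * M^2 = 0.2 * 2.4025 = 0.4805
Step 2: 1 + 0.4805 = 1.4805
Step 3: Exponent gamma/(gamma-1) = 3.5
Step 4: P0 = 60774 * 1.4805^3.5 = 239964.6 Pa

239964.6


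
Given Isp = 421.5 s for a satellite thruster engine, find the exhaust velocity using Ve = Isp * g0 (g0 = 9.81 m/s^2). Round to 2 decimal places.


Step 1: Ve = Isp * g0 = 421.5 * 9.81
Step 2: Ve = 4134.92 m/s

4134.92


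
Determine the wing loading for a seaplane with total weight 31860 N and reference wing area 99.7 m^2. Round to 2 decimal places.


Step 1: Wing loading = W / S = 31860 / 99.7
Step 2: Wing loading = 319.56 N/m^2

319.56


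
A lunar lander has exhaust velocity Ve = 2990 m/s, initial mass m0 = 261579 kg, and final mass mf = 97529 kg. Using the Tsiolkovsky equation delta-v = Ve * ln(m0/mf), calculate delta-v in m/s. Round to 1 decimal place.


Step 1: Mass ratio m0/mf = 261579 / 97529 = 2.682064
Step 2: ln(2.682064) = 0.986587
Step 3: delta-v = 2990 * 0.986587 = 2949.9 m/s

2949.9


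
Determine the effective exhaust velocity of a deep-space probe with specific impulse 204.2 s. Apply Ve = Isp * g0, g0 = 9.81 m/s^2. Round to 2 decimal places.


Step 1: Ve = Isp * g0 = 204.2 * 9.81
Step 2: Ve = 2003.20 m/s

2003.20


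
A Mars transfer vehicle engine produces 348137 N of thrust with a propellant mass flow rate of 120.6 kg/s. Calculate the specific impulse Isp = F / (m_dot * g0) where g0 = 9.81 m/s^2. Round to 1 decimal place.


Step 1: m_dot * g0 = 120.6 * 9.81 = 1183.09
Step 2: Isp = 348137 / 1183.09 = 294.3 s

294.3


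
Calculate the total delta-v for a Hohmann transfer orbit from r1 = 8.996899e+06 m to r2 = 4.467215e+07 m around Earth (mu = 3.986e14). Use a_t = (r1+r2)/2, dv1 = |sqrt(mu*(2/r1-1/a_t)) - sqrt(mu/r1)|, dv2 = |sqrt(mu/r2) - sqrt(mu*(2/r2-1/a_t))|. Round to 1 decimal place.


Step 1: Transfer semi-major axis a_t = (8.996899e+06 + 4.467215e+07) / 2 = 2.683452e+07 m
Step 2: v1 (circular at r1) = sqrt(mu/r1) = 6656.14 m/s
Step 3: v_t1 = sqrt(mu*(2/r1 - 1/a_t)) = 8588.03 m/s
Step 4: dv1 = |8588.03 - 6656.14| = 1931.9 m/s
Step 5: v2 (circular at r2) = 2987.1 m/s, v_t2 = 1729.62 m/s
Step 6: dv2 = |2987.1 - 1729.62| = 1257.49 m/s
Step 7: Total delta-v = 1931.9 + 1257.49 = 3189.4 m/s

3189.4


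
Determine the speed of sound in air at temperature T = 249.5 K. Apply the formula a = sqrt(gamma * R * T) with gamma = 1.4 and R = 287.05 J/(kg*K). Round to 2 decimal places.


Step 1: gamma * R * T = 1.4 * 287.05 * 249.5 = 100266.565
Step 2: a = sqrt(100266.565) = 316.65 m/s

316.65


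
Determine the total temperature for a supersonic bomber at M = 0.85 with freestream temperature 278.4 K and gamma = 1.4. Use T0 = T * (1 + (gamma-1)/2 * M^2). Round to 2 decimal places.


Step 1: (gamma-1)/2 = 0.2
Step 2: M^2 = 0.7225
Step 3: 1 + 0.2 * 0.7225 = 1.1445
Step 4: T0 = 278.4 * 1.1445 = 318.63 K

318.63


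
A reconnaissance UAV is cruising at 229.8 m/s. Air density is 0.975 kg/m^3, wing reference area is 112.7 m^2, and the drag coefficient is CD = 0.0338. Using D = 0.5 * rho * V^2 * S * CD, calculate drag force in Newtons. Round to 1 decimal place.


Step 1: Dynamic pressure q = 0.5 * 0.975 * 229.8^2 = 25743.9195 Pa
Step 2: Drag D = q * S * CD = 25743.9195 * 112.7 * 0.0338
Step 3: D = 98065.3 N

98065.3


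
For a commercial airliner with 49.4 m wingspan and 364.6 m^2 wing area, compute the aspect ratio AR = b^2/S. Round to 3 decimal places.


Step 1: b^2 = 49.4^2 = 2440.36
Step 2: AR = 2440.36 / 364.6 = 6.693

6.693


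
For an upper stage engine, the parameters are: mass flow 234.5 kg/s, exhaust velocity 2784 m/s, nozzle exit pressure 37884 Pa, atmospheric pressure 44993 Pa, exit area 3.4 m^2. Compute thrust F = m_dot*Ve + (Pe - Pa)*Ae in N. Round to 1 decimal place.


Step 1: Momentum thrust = m_dot * Ve = 234.5 * 2784 = 652848.0 N
Step 2: Pressure thrust = (Pe - Pa) * Ae = (37884 - 44993) * 3.4 = -24170.6 N
Step 3: Total thrust F = 652848.0 + -24170.6 = 628677.4 N

628677.4


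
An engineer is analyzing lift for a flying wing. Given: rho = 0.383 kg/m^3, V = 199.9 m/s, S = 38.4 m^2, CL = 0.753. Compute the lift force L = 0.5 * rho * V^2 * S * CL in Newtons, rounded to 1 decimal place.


Step 1: Calculate dynamic pressure q = 0.5 * 0.383 * 199.9^2 = 0.5 * 0.383 * 39960.01 = 7652.3419 Pa
Step 2: Multiply by wing area and lift coefficient: L = 7652.3419 * 38.4 * 0.753
Step 3: L = 293849.9295 * 0.753 = 221269.0 N

221269.0


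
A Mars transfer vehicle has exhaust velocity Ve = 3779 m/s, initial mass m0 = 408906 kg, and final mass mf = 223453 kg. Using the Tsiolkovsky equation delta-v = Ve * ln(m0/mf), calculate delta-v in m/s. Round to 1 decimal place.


Step 1: Mass ratio m0/mf = 408906 / 223453 = 1.829942
Step 2: ln(1.829942) = 0.604284
Step 3: delta-v = 3779 * 0.604284 = 2283.6 m/s

2283.6


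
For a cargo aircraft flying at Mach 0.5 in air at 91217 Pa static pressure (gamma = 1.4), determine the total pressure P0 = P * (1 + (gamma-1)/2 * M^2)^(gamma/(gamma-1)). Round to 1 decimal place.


Step 1: (gamma-1)/2 * M^2 = 0.2 * 0.25 = 0.05
Step 2: 1 + 0.05 = 1.05
Step 3: Exponent gamma/(gamma-1) = 3.5
Step 4: P0 = 91217 * 1.05^3.5 = 108202.8 Pa

108202.8


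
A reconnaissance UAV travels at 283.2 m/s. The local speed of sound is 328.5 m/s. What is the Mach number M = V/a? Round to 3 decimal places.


Step 1: M = V / a = 283.2 / 328.5
Step 2: M = 0.862

0.862


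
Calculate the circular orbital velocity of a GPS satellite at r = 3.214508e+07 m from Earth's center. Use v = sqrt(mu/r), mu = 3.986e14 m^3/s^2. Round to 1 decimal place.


Step 1: mu / r = 3.986e14 / 3.214508e+07 = 12400031.3578
Step 2: v = sqrt(12400031.3578) = 3521.4 m/s

3521.4


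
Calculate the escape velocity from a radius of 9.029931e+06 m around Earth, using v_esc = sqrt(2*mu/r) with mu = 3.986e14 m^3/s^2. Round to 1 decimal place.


Step 1: 2*mu/r = 2 * 3.986e14 / 9.029931e+06 = 88284174.043
Step 2: v_esc = sqrt(88284174.043) = 9396.0 m/s

9396.0


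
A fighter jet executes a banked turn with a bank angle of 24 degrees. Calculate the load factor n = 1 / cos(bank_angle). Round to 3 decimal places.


Step 1: Convert 24 degrees to radians = 0.418879
Step 2: cos(24 deg) = 0.913545
Step 3: n = 1 / 0.913545 = 1.095

1.095


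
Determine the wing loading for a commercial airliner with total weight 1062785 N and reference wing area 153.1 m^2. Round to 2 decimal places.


Step 1: Wing loading = W / S = 1062785 / 153.1
Step 2: Wing loading = 6941.77 N/m^2

6941.77


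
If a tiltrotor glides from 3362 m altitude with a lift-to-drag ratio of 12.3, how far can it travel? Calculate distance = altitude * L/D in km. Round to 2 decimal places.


Step 1: Glide distance = altitude * L/D = 3362 * 12.3 = 41352.6 m
Step 2: Convert to km: 41352.6 / 1000 = 41.35 km

41.35


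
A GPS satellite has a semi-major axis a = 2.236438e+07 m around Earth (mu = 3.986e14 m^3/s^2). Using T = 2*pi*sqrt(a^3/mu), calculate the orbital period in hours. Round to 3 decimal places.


Step 1: a^3 / mu = 1.118589e+22 / 3.986e14 = 2.806295e+07
Step 2: sqrt(2.806295e+07) = 5297.4473 s
Step 3: T = 2*pi * 5297.4473 = 33284.84 s
Step 4: T in hours = 33284.84 / 3600 = 9.246 hours

9.246


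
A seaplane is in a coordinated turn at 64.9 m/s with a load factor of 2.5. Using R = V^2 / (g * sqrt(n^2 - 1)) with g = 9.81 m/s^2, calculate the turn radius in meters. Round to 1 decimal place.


Step 1: V^2 = 64.9^2 = 4212.01
Step 2: n^2 - 1 = 2.5^2 - 1 = 5.25
Step 3: sqrt(5.25) = 2.291288
Step 4: R = 4212.01 / (9.81 * 2.291288) = 187.4 m

187.4


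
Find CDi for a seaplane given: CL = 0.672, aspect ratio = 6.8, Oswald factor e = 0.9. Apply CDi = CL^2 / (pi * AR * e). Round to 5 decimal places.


Step 1: CL^2 = 0.672^2 = 0.451584
Step 2: pi * AR * e = 3.14159 * 6.8 * 0.9 = 19.226547
Step 3: CDi = 0.451584 / 19.226547 = 0.02349

0.02349


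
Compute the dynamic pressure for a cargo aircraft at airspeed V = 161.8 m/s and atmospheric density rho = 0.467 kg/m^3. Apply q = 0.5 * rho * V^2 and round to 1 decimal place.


Step 1: V^2 = 161.8^2 = 26179.24
Step 2: q = 0.5 * 0.467 * 26179.24
Step 3: q = 6112.9 Pa

6112.9


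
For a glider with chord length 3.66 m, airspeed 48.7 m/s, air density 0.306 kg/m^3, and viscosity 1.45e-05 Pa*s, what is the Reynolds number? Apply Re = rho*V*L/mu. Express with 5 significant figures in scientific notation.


Step 1: Numerator = rho * V * L = 0.306 * 48.7 * 3.66 = 54.542052
Step 2: Re = 54.542052 / 1.45e-05
Step 3: Re = 3.7615e+06

3.7615e+06


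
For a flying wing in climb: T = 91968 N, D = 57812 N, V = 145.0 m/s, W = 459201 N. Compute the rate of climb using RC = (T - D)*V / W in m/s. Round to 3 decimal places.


Step 1: Excess thrust = T - D = 91968 - 57812 = 34156 N
Step 2: Excess power = 34156 * 145.0 = 4952620.0 W
Step 3: RC = 4952620.0 / 459201 = 10.785 m/s

10.785


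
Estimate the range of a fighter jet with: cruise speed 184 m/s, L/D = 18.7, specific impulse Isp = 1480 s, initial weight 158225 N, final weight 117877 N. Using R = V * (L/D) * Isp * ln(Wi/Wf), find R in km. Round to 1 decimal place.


Step 1: Coefficient = V * (L/D) * Isp = 184 * 18.7 * 1480 = 5092384.0 m
Step 2: Wi/Wf = 158225 / 117877 = 1.342289
Step 3: ln(1.342289) = 0.294376
Step 4: R = 5092384.0 * 0.294376 = 1499077.5 m = 1499.1 km

1499.1


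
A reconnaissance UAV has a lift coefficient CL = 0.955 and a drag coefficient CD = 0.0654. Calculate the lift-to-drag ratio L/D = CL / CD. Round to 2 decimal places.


Step 1: L/D = CL / CD = 0.955 / 0.0654
Step 2: L/D = 14.60

14.60


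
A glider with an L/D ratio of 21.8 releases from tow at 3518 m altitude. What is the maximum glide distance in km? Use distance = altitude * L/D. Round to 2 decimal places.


Step 1: Glide distance = altitude * L/D = 3518 * 21.8 = 76692.4 m
Step 2: Convert to km: 76692.4 / 1000 = 76.69 km

76.69


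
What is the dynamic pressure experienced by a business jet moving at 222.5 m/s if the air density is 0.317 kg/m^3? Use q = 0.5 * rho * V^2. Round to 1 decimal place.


Step 1: V^2 = 222.5^2 = 49506.25
Step 2: q = 0.5 * 0.317 * 49506.25
Step 3: q = 7846.7 Pa

7846.7


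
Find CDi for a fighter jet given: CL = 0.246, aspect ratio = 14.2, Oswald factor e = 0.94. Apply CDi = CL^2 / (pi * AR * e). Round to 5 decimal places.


Step 1: CL^2 = 0.246^2 = 0.060516
Step 2: pi * AR * e = 3.14159 * 14.2 * 0.94 = 41.933979
Step 3: CDi = 0.060516 / 41.933979 = 0.00144

0.00144


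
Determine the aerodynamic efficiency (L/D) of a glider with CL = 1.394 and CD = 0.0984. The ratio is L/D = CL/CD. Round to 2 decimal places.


Step 1: L/D = CL / CD = 1.394 / 0.0984
Step 2: L/D = 14.17

14.17


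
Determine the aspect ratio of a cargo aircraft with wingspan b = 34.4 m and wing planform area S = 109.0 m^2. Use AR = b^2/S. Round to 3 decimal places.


Step 1: b^2 = 34.4^2 = 1183.36
Step 2: AR = 1183.36 / 109.0 = 10.857

10.857


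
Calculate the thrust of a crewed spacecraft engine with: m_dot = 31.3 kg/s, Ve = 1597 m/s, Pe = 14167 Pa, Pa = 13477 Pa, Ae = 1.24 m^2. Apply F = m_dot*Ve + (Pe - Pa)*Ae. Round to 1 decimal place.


Step 1: Momentum thrust = m_dot * Ve = 31.3 * 1597 = 49986.1 N
Step 2: Pressure thrust = (Pe - Pa) * Ae = (14167 - 13477) * 1.24 = 855.60 N
Step 3: Total thrust F = 49986.1 + 855.60 = 50841.7 N

50841.7


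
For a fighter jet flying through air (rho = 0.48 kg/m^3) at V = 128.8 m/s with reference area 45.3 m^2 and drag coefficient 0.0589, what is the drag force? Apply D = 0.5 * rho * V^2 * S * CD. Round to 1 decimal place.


Step 1: Dynamic pressure q = 0.5 * 0.48 * 128.8^2 = 3981.4656 Pa
Step 2: Drag D = q * S * CD = 3981.4656 * 45.3 * 0.0589
Step 3: D = 10623.2 N

10623.2


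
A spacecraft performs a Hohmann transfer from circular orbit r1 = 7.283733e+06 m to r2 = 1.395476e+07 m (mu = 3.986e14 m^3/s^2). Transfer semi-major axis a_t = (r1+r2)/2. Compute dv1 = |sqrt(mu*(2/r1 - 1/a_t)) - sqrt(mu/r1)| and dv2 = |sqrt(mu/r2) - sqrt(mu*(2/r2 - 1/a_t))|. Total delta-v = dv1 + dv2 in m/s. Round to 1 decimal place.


Step 1: Transfer semi-major axis a_t = (7.283733e+06 + 1.395476e+07) / 2 = 1.061925e+07 m
Step 2: v1 (circular at r1) = sqrt(mu/r1) = 7397.61 m/s
Step 3: v_t1 = sqrt(mu*(2/r1 - 1/a_t)) = 8480.2 m/s
Step 4: dv1 = |8480.2 - 7397.61| = 1082.58 m/s
Step 5: v2 (circular at r2) = 5344.5 m/s, v_t2 = 4426.27 m/s
Step 6: dv2 = |5344.5 - 4426.27| = 918.24 m/s
Step 7: Total delta-v = 1082.58 + 918.24 = 2000.8 m/s

2000.8


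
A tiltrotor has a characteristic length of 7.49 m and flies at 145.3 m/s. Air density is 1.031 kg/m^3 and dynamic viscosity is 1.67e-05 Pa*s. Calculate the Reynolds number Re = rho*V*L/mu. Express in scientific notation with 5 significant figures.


Step 1: Numerator = rho * V * L = 1.031 * 145.3 * 7.49 = 1122.034207
Step 2: Re = 1122.034207 / 1.67e-05
Step 3: Re = 6.7188e+07

6.7188e+07


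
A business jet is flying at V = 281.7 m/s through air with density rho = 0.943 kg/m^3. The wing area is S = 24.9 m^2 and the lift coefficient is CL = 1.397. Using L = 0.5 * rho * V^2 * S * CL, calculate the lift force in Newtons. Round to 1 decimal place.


Step 1: Calculate dynamic pressure q = 0.5 * 0.943 * 281.7^2 = 0.5 * 0.943 * 79354.89 = 37415.8306 Pa
Step 2: Multiply by wing area and lift coefficient: L = 37415.8306 * 24.9 * 1.397
Step 3: L = 931654.1828 * 1.397 = 1301520.9 N

1301520.9
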